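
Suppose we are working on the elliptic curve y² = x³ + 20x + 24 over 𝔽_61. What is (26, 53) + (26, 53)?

(45, 0)

tangent at (26, 53): λ = (3·26² + 20)/(2·53) ≡ 35/45. 45⁻¹ ≡ 19 (mod 61), so λ ≡ 35·19 ≡ 55.
  x = λ² - 26 - 26 = 3025 - 52 ≡ 45; y = λ·(26 - 45) - 53 ≡ 0. → (45, 0)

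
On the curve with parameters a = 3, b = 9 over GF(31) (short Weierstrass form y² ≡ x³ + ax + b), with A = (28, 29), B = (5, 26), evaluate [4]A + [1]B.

First 4A:
Repeated addition: build up to 4A.
2A: tangent at (28, 29): λ = (3·28² + 3)/(2·29) ≡ 30/27. 27⁻¹ ≡ 23 (mod 31), so λ ≡ 30·23 ≡ 8.
  x = λ² - 28 - 28 = 64 - 56 ≡ 8; y = λ·(28 - 8) - 29 ≡ 7. → (8, 7)
3A: (8, 7) + (28, 29). λ = (29 - 7)/(28 - 8) ≡ 22/20 mod 31. 20⁻¹ ≡ 14 (mod 31) since 20·14 = 280 ≡ 1, so λ ≡ 29.
  x = λ² - 8 - 28 = 841 - 36 ≡ 30; y = λ·(8 - 30) - 7 ≡ 6. → (30, 6)
4A: (30, 6) + (28, 29). λ = (29 - 6)/(28 - 30) ≡ 23/29 mod 31. 29⁻¹ ≡ 15 (mod 31) since 29·15 = 435 ≡ 1, so λ ≡ 4.
  x = λ² - 30 - 28 = 16 - 58 ≡ 20; y = λ·(30 - 20) - 6 ≡ 3. → (20, 3)
4A = (20, 3).
Finally 4A + B:
(20, 3) + (5, 26). λ = (26 - 3)/(5 - 20) ≡ 23/16 mod 31. 16⁻¹ ≡ 2 (mod 31), so λ ≡ 15.
  x = λ² - 20 - 5 = 225 - 25 ≡ 14; y = λ·(20 - 14) - 3 ≡ 25. → (14, 25)

(14, 25)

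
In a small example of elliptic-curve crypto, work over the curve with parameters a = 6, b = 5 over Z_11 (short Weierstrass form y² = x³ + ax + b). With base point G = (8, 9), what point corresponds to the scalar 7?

Double-and-add on 7 = (111)₂. Start with G = (8, 9) for the leading 1-bit.
double: tangent at (8, 9): λ = (3·8² + 6)/(2·9) ≡ 0/7. 7⁻¹ ≡ 8 (mod 11) since 7·8 = 56 ≡ 1, so λ ≡ 0·8 ≡ 0.
  x = λ² - 8 - 8 = 0 - 16 ≡ 6; y = λ·(8 - 6) - 9 ≡ 2. → (6, 2)
add G: (6, 2) + (8, 9). λ = (9 - 2)/(8 - 6) ≡ 7/2 mod 11. 2⁻¹ ≡ 6 (mod 11), so λ ≡ 9.
  x = λ² - 6 - 8 = 81 - 14 ≡ 1; y = λ·(6 - 1) - 2 ≡ 10. → (1, 10)
double: tangent at (1, 10): λ = (3·1² + 6)/(2·10) ≡ 9/9. 9⁻¹ ≡ 5 (mod 11) since 9·5 = 45 ≡ 1, so λ ≡ 9·5 ≡ 1.
  x = λ² - 1 - 1 = 1 - 2 ≡ 10; y = λ·(1 - 10) - 10 ≡ 3. → (10, 3)
add G: (10, 3) + (8, 9). λ = (9 - 3)/(8 - 10) ≡ 6/9 mod 11. 9⁻¹ ≡ 5 (mod 11) since 9·5 = 45 ≡ 1, so λ ≡ 8.
  x = λ² - 10 - 8 = 64 - 18 ≡ 2; y = λ·(10 - 2) - 3 ≡ 6. → (2, 6)

(2, 6)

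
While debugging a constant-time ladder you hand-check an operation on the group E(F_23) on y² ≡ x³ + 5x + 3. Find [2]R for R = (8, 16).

tangent at (8, 16): λ = (3·8² + 5)/(2·16) ≡ 13/9. 9⁻¹ ≡ 18 (mod 23), so λ ≡ 13·18 ≡ 4.
  x = λ² - 8 - 8 = 16 - 16 ≡ 0; y = λ·(8 - 0) - 16 ≡ 16. → (0, 16)

(0, 16)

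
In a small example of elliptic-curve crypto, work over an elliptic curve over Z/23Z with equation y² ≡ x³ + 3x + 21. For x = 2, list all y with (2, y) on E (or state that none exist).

9, 14

x³ + 3x + 21 = 35 ≡ 12 (mod 23).
Square roots of 12 mod 23: 9 and 14 (since 9² = 81 ≡ 12).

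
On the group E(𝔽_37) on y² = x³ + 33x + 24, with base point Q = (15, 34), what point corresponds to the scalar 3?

Repeated addition: build up to 3Q.
2Q: tangent at (15, 34): λ = (3·15² + 33)/(2·34) ≡ 5/31. 31⁻¹ ≡ 6 (mod 37), so λ ≡ 5·6 ≡ 30.
  x = λ² - 15 - 15 = 900 - 30 ≡ 19; y = λ·(15 - 19) - 34 ≡ 31. → (19, 31)
3Q: (19, 31) + (15, 34). λ = (34 - 31)/(15 - 19) ≡ 3/33 mod 37. 33⁻¹ ≡ 9 (mod 37), so λ ≡ 27.
  x = λ² - 19 - 15 = 729 - 34 ≡ 29; y = λ·(19 - 29) - 31 ≡ 32. → (29, 32)

(29, 32)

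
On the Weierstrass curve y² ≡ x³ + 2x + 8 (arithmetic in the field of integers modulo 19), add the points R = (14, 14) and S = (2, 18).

(14, 14) + (2, 18). λ = (18 - 14)/(2 - 14) ≡ 4/7 mod 19. 7⁻¹ ≡ 11 (mod 19), so λ ≡ 6.
  x = λ² - 14 - 2 = 36 - 16 ≡ 1; y = λ·(14 - 1) - 14 ≡ 7. → (1, 7)

(1, 7)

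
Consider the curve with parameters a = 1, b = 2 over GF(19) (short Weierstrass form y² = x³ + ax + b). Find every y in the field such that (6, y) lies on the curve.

none

x³ + 1x + 2 = 224 ≡ 15 (mod 19).
15 is a non-residue mod 19; no y exists.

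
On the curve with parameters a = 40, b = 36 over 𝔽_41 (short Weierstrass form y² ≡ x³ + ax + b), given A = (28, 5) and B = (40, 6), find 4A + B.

(9, 10)

First 4A:
Repeated addition: build up to 4A.
2A: tangent at (28, 5): λ = (3·28² + 40)/(2·5) ≡ 14/10. 10⁻¹ ≡ 37 (mod 41) since 10·37 = 370 ≡ 1, so λ ≡ 14·37 ≡ 26.
  x = λ² - 28 - 28 = 676 - 56 ≡ 5; y = λ·(28 - 5) - 5 ≡ 19. → (5, 19)
3A: (5, 19) + (28, 5). λ = (5 - 19)/(28 - 5) ≡ 27/23 mod 41. 23⁻¹ ≡ 25 (mod 41) since 23·25 = 575 ≡ 1, so λ ≡ 19.
  x = λ² - 5 - 28 = 361 - 33 ≡ 0; y = λ·(5 - 0) - 19 ≡ 35. → (0, 35)
4A: (0, 35) + (28, 5). λ = (5 - 35)/(28 - 0) ≡ 11/28 mod 41. 28⁻¹ ≡ 22 (mod 41), so λ ≡ 37.
  x = λ² - 0 - 28 = 1369 - 28 ≡ 29; y = λ·(0 - 29) - 35 ≡ 40. → (29, 40)
4A = (29, 40).
Finally 4A + B:
(29, 40) + (40, 6). λ = (6 - 40)/(40 - 29) ≡ 7/11 mod 41. 11⁻¹ ≡ 15 (mod 41), so λ ≡ 23.
  x = λ² - 29 - 40 = 529 - 69 ≡ 9; y = λ·(29 - 9) - 40 ≡ 10. → (9, 10)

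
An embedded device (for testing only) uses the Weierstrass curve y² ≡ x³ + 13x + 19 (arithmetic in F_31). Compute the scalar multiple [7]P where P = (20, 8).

(25, 2)

Double-and-add on 7 = (111)₂. Start with P = (20, 8) for the leading 1-bit.
double: tangent at (20, 8): λ = (3·20² + 13)/(2·8) ≡ 4/16. 16⁻¹ ≡ 2 (mod 31), so λ ≡ 4·2 ≡ 8.
  x = λ² - 20 - 20 = 64 - 40 ≡ 24; y = λ·(20 - 24) - 8 ≡ 22. → (24, 22)
add P: (24, 22) + (20, 8). λ = (8 - 22)/(20 - 24) ≡ 17/27 mod 31. 27⁻¹ ≡ 23 (mod 31) since 27·23 = 621 ≡ 1, so λ ≡ 19.
  x = λ² - 24 - 20 = 361 - 44 ≡ 7; y = λ·(24 - 7) - 22 ≡ 22. → (7, 22)
double: tangent at (7, 22): λ = (3·7² + 13)/(2·22) ≡ 5/13. 13⁻¹ ≡ 12 (mod 31), so λ ≡ 5·12 ≡ 29.
  x = λ² - 7 - 7 = 841 - 14 ≡ 21; y = λ·(7 - 21) - 22 ≡ 6. → (21, 6)
add P: (21, 6) + (20, 8). λ = (8 - 6)/(20 - 21) ≡ 2/30 mod 31. 30⁻¹ ≡ 30 (mod 31), so λ ≡ 29.
  x = λ² - 21 - 20 = 841 - 41 ≡ 25; y = λ·(21 - 25) - 6 ≡ 2. → (25, 2)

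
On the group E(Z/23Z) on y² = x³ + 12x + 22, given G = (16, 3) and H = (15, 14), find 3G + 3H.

First 3G:
Repeated addition: build up to 3G.
2G: tangent at (16, 3): λ = (3·16² + 12)/(2·3) ≡ 21/6. 6⁻¹ ≡ 4 (mod 23) since 6·4 = 24 ≡ 1, so λ ≡ 21·4 ≡ 15.
  x = λ² - 16 - 16 = 225 - 32 ≡ 9; y = λ·(16 - 9) - 3 ≡ 10. → (9, 10)
3G: (9, 10) + (16, 3). λ = (3 - 10)/(16 - 9) ≡ 16/7 mod 23. 7⁻¹ ≡ 10 (mod 23) since 7·10 = 70 ≡ 1, so λ ≡ 22.
  x = λ² - 9 - 16 = 484 - 25 ≡ 22; y = λ·(9 - 22) - 10 ≡ 3. → (22, 3)
3G = (22, 3).
Next 3H:
Repeated addition: build up to 3H.
2H: tangent at (15, 14): λ = (3·15² + 12)/(2·14) ≡ 20/5. 5⁻¹ ≡ 14 (mod 23), so λ ≡ 20·14 ≡ 4.
  x = λ² - 15 - 15 = 16 - 30 ≡ 9; y = λ·(15 - 9) - 14 ≡ 10. → (9, 10)
3H: (9, 10) + (15, 14). λ = (14 - 10)/(15 - 9) ≡ 4/6 mod 23. 6⁻¹ ≡ 4 (mod 23), so λ ≡ 16.
  x = λ² - 9 - 15 = 256 - 24 ≡ 2; y = λ·(9 - 2) - 10 ≡ 10. → (2, 10)
3H = (2, 10).
Finally 3G + 3H:
(22, 3) + (2, 10). λ = (10 - 3)/(2 - 22) ≡ 7/3 mod 23. 3⁻¹ ≡ 8 (mod 23), so λ ≡ 10.
  x = λ² - 22 - 2 = 100 - 24 ≡ 7; y = λ·(22 - 7) - 3 ≡ 9. → (7, 9)

(7, 9)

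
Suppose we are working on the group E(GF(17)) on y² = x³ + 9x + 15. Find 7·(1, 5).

(1, 12)

Write G = (1, 5).
Double-and-add on 7 = (111)₂. Start with G = (1, 5) for the leading 1-bit.
double: tangent at (1, 5): λ = (3·1² + 9)/(2·5) ≡ 12/10. 10⁻¹ ≡ 12 (mod 17), so λ ≡ 12·12 ≡ 8.
  x = λ² - 1 - 1 = 64 - 2 ≡ 11; y = λ·(1 - 11) - 5 ≡ 0. → (11, 0)
add G: (11, 0) + (1, 5). λ = (5 - 0)/(1 - 11) ≡ 5/7 mod 17. 7⁻¹ ≡ 5 (mod 17), so λ ≡ 8.
  x = λ² - 11 - 1 = 64 - 12 ≡ 1; y = λ·(11 - 1) - 0 ≡ 12. → (1, 12)
double: tangent at (1, 12): λ = (3·1² + 9)/(2·12) ≡ 12/7. 7⁻¹ ≡ 5 (mod 17), so λ ≡ 12·5 ≡ 9.
  x = λ² - 1 - 1 = 81 - 2 ≡ 11; y = λ·(1 - 11) - 12 ≡ 0. → (11, 0)
add G: (11, 0) + (1, 5). λ = (5 - 0)/(1 - 11) ≡ 5/7 mod 17. 7⁻¹ ≡ 5 (mod 17), so λ ≡ 8.
  x = λ² - 11 - 1 = 64 - 12 ≡ 1; y = λ·(11 - 1) - 0 ≡ 12. → (1, 12)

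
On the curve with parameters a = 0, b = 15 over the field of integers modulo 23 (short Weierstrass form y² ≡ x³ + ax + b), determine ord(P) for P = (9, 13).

2P: tangent at (9, 13): λ = (3·9² + 0)/(2·13) ≡ 13/3. 3⁻¹ ≡ 8 (mod 23), so λ ≡ 13·8 ≡ 12.
  x = λ² - 9 - 9 = 144 - 18 ≡ 11; y = λ·(9 - 11) - 13 ≡ 9. → (11, 9)
3P: (11, 9) + (9, 13). λ = (13 - 9)/(9 - 11) ≡ 4/21 mod 23. 21⁻¹ ≡ 11 (mod 23), so λ ≡ 21.
  x = λ² - 11 - 9 = 441 - 20 ≡ 7; y = λ·(11 - 7) - 9 ≡ 6. → (7, 6)
4P: (7, 6) + (9, 13). λ = (13 - 6)/(9 - 7) ≡ 7/2 mod 23. 2⁻¹ ≡ 12 (mod 23) since 2·12 = 24 ≡ 1, so λ ≡ 15.
  x = λ² - 7 - 9 = 225 - 16 ≡ 2; y = λ·(7 - 2) - 6 ≡ 0. → (2, 0)
5P: (2, 0) + (9, 13). λ = (13 - 0)/(9 - 2) ≡ 13/7 mod 23. 7⁻¹ ≡ 10 (mod 23), so λ ≡ 15.
  x = λ² - 2 - 9 = 225 - 11 ≡ 7; y = λ·(2 - 7) - 0 ≡ 17. → (7, 17)
6P: (7, 17) + (9, 13). λ = (13 - 17)/(9 - 7) ≡ 19/2 mod 23. 2⁻¹ ≡ 12 (mod 23), so λ ≡ 21.
  x = λ² - 7 - 9 = 441 - 16 ≡ 11; y = λ·(7 - 11) - 17 ≡ 14. → (11, 14)
7P: (11, 14) + (9, 13). λ = (13 - 14)/(9 - 11) ≡ 22/21 mod 23. 21⁻¹ ≡ 11 (mod 23), so λ ≡ 12.
  x = λ² - 11 - 9 = 144 - 20 ≡ 9; y = λ·(11 - 9) - 14 ≡ 10. → (9, 10)
8P: (9, 10) + (9, 13): same x and y₁ ≡ -y₂, so the sum is O.
8P = O, so the order is 8.

8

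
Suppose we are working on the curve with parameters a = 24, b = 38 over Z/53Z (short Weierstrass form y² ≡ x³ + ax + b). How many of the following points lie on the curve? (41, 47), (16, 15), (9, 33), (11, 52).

3

(41, 47): 47² ≡ 36, rhs ≡ 36 → on.
(16, 15): 15² ≡ 13, rhs ≡ 13 → on.
(9, 33): 33² ≡ 29, rhs ≡ 29 → on.
(11, 52): 52² ≡ 1, rhs ≡ 43 → off.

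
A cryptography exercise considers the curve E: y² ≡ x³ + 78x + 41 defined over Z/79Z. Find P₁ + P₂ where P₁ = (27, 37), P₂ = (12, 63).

(10, 2)

(27, 37) + (12, 63). λ = (63 - 37)/(12 - 27) ≡ 26/64 mod 79. 64⁻¹ ≡ 21 (mod 79), so λ ≡ 72.
  x = λ² - 27 - 12 = 5184 - 39 ≡ 10; y = λ·(27 - 10) - 37 ≡ 2. → (10, 2)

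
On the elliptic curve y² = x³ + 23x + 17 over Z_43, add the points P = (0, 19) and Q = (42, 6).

(41, 7)

(0, 19) + (42, 6). λ = (6 - 19)/(42 - 0) ≡ 30/42 mod 43. 42⁻¹ ≡ 42 (mod 43) since 42·42 = 1764 ≡ 1, so λ ≡ 13.
  x = λ² - 0 - 42 = 169 - 42 ≡ 41; y = λ·(0 - 41) - 19 ≡ 7. → (41, 7)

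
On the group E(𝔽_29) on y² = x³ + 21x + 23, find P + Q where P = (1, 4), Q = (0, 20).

(23, 0)

(1, 4) + (0, 20). λ = (20 - 4)/(0 - 1) ≡ 16/28 mod 29. 28⁻¹ ≡ 28 (mod 29), so λ ≡ 13.
  x = λ² - 1 - 0 = 169 - 1 ≡ 23; y = λ·(1 - 23) - 4 ≡ 0. → (23, 0)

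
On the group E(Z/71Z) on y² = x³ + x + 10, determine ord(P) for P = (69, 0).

2

2P: (69, 0) + (69, 0): same x and y₁ ≡ -y₂, so the sum is the point at infinity.
2P = the point at infinity, so the order is 2.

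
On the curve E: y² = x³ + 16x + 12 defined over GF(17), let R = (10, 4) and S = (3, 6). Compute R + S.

(2, 1)

(10, 4) + (3, 6). λ = (6 - 4)/(3 - 10) ≡ 2/10 mod 17. 10⁻¹ ≡ 12 (mod 17), so λ ≡ 7.
  x = λ² - 10 - 3 = 49 - 13 ≡ 2; y = λ·(10 - 2) - 4 ≡ 1. → (2, 1)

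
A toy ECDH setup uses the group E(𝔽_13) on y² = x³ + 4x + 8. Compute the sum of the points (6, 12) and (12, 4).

(6, 12) + (12, 4). λ = (4 - 12)/(12 - 6) ≡ 5/6 mod 13. 6⁻¹ ≡ 11 (mod 13) since 6·11 = 66 ≡ 1, so λ ≡ 3.
  x = λ² - 6 - 12 = 9 - 18 ≡ 4; y = λ·(6 - 4) - 12 ≡ 7. → (4, 7)

(4, 7)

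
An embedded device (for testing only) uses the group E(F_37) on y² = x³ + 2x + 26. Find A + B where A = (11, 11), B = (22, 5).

(15, 8)

(11, 11) + (22, 5). λ = (5 - 11)/(22 - 11) ≡ 31/11 mod 37. 11⁻¹ ≡ 27 (mod 37), so λ ≡ 23.
  x = λ² - 11 - 22 = 529 - 33 ≡ 15; y = λ·(11 - 15) - 11 ≡ 8. → (15, 8)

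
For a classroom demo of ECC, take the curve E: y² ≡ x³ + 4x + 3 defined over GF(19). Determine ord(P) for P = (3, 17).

2P: tangent at (3, 17): λ = (3·3² + 4)/(2·17) ≡ 12/15. 15⁻¹ ≡ 14 (mod 19) since 15·14 = 210 ≡ 1, so λ ≡ 12·14 ≡ 16.
  x = λ² - 3 - 3 = 256 - 6 ≡ 3; y = λ·(3 - 3) - 17 ≡ 2. → (3, 2)
3P: (3, 2) + (3, 17): same x and y₁ ≡ -y₂, so the sum is the point at infinity.
3P = the point at infinity, so the order is 3.

3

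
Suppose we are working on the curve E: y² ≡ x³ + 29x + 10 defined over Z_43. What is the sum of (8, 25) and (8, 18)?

O

The two points share x = 8 and their y-coordinates satisfy 25 + 18 ≡ 0 (mod 43), so they are inverses. Their sum is ∞.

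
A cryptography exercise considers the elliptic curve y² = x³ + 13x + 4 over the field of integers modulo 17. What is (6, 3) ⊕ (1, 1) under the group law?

(2, 2)

(6, 3) + (1, 1). λ = (1 - 3)/(1 - 6) ≡ 15/12 mod 17. 12⁻¹ ≡ 10 (mod 17), so λ ≡ 14.
  x = λ² - 6 - 1 = 196 - 7 ≡ 2; y = λ·(6 - 2) - 3 ≡ 2. → (2, 2)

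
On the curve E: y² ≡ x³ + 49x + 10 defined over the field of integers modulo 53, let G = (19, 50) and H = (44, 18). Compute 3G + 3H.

First 3G:
Repeated addition: build up to 3G.
2G: tangent at (19, 50): λ = (3·19² + 49)/(2·50) ≡ 19/47. 47⁻¹ ≡ 44 (mod 53) since 47·44 = 2068 ≡ 1, so λ ≡ 19·44 ≡ 41.
  x = λ² - 19 - 19 = 1681 - 38 ≡ 0; y = λ·(19 - 0) - 50 ≡ 40. → (0, 40)
3G: (0, 40) + (19, 50). λ = (50 - 40)/(19 - 0) ≡ 10/19 mod 53. 19⁻¹ ≡ 14 (mod 53), so λ ≡ 34.
  x = λ² - 0 - 19 = 1156 - 19 ≡ 24; y = λ·(0 - 24) - 40 ≡ 45. → (24, 45)
3G = (24, 45).
Next 3H:
Repeated addition: build up to 3H.
2H: tangent at (44, 18): λ = (3·44² + 49)/(2·18) ≡ 27/36. 36⁻¹ ≡ 28 (mod 53), so λ ≡ 27·28 ≡ 14.
  x = λ² - 44 - 44 = 196 - 88 ≡ 2; y = λ·(44 - 2) - 18 ≡ 40. → (2, 40)
3H: (2, 40) + (44, 18). λ = (18 - 40)/(44 - 2) ≡ 31/42 mod 53. 42⁻¹ ≡ 24 (mod 53), so λ ≡ 2.
  x = λ² - 2 - 44 = 4 - 46 ≡ 11; y = λ·(2 - 11) - 40 ≡ 48. → (11, 48)
3H = (11, 48).
Finally 3G + 3H:
(24, 45) + (11, 48). λ = (48 - 45)/(11 - 24) ≡ 3/40 mod 53. 40⁻¹ ≡ 4 (mod 53), so λ ≡ 12.
  x = λ² - 24 - 11 = 144 - 35 ≡ 3; y = λ·(24 - 3) - 45 ≡ 48. → (3, 48)

(3, 48)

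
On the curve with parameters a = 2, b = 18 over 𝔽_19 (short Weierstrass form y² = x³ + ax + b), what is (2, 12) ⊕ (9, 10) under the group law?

(17, 14)

(2, 12) + (9, 10). λ = (10 - 12)/(9 - 2) ≡ 17/7 mod 19. 7⁻¹ ≡ 11 (mod 19) since 7·11 = 77 ≡ 1, so λ ≡ 16.
  x = λ² - 2 - 9 = 256 - 11 ≡ 17; y = λ·(2 - 17) - 12 ≡ 14. → (17, 14)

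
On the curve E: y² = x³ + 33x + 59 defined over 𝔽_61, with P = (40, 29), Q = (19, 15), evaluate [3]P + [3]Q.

(25, 10)

First 3P:
Repeated addition: build up to 3P.
2P: tangent at (40, 29): λ = (3·40² + 33)/(2·29) ≡ 14/58. 58⁻¹ ≡ 20 (mod 61), so λ ≡ 14·20 ≡ 36.
  x = λ² - 40 - 40 = 1296 - 80 ≡ 57; y = λ·(40 - 57) - 29 ≡ 30. → (57, 30)
3P: (57, 30) + (40, 29). λ = (29 - 30)/(40 - 57) ≡ 60/44 mod 61. 44⁻¹ ≡ 43 (mod 61), so λ ≡ 18.
  x = λ² - 57 - 40 = 324 - 97 ≡ 44; y = λ·(57 - 44) - 30 ≡ 21. → (44, 21)
3P = (44, 21).
Next 3Q:
Repeated addition: build up to 3Q.
2Q: tangent at (19, 15): λ = (3·19² + 33)/(2·15) ≡ 18/30. 30⁻¹ ≡ 59 (mod 61), so λ ≡ 18·59 ≡ 25.
  x = λ² - 19 - 19 = 625 - 38 ≡ 38; y = λ·(19 - 38) - 15 ≡ 59. → (38, 59)
3Q: (38, 59) + (19, 15). λ = (15 - 59)/(19 - 38) ≡ 17/42 mod 61. 42⁻¹ ≡ 16 (mod 61), so λ ≡ 28.
  x = λ² - 38 - 19 = 784 - 57 ≡ 56; y = λ·(38 - 56) - 59 ≡ 47. → (56, 47)
3Q = (56, 47).
Finally 3P + 3Q:
(44, 21) + (56, 47). λ = (47 - 21)/(56 - 44) ≡ 26/12 mod 61. 12⁻¹ ≡ 56 (mod 61), so λ ≡ 53.
  x = λ² - 44 - 56 = 2809 - 100 ≡ 25; y = λ·(44 - 25) - 21 ≡ 10. → (25, 10)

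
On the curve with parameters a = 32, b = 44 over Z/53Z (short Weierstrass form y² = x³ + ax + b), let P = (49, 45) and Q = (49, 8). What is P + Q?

The two points share x = 49 and their y-coordinates satisfy 45 + 8 ≡ 0 (mod 53), so they are inverses. Their sum is O.

O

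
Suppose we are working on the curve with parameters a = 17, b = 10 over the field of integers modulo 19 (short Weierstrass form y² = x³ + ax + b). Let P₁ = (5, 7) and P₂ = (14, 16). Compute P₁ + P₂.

(5, 7) + (14, 16). λ = (16 - 7)/(14 - 5) ≡ 9/9 mod 19. 9⁻¹ ≡ 17 (mod 19) since 9·17 = 153 ≡ 1, so λ ≡ 1.
  x = λ² - 5 - 14 = 1 - 19 ≡ 1; y = λ·(5 - 1) - 7 ≡ 16. → (1, 16)

(1, 16)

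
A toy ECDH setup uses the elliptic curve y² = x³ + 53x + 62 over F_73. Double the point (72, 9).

(27, 58)

tangent at (72, 9): λ = (3·72² + 53)/(2·9) ≡ 56/18. 18⁻¹ ≡ 69 (mod 73), so λ ≡ 56·69 ≡ 68.
  x = λ² - 72 - 72 = 4624 - 144 ≡ 27; y = λ·(72 - 27) - 9 ≡ 58. → (27, 58)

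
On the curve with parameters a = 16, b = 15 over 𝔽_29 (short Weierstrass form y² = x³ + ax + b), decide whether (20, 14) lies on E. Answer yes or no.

no

y² = 14² ≡ 22; x³ + 16x + 15 = 8335 ≡ 12 (mod 29). 22 ≠ 12.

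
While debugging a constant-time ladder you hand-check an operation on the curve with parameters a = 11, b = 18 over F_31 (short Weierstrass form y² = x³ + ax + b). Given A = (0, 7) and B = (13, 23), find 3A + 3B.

O

First 3A:
Repeated addition: build up to 3A.
2A: tangent at (0, 7): λ = (3·0² + 11)/(2·7) ≡ 11/14. 14⁻¹ ≡ 20 (mod 31) since 14·20 = 280 ≡ 1, so λ ≡ 11·20 ≡ 3.
  x = λ² - 0 - 0 = 9 - 0 ≡ 9; y = λ·(0 - 9) - 7 ≡ 28. → (9, 28)
3A: (9, 28) + (0, 7). λ = (7 - 28)/(0 - 9) ≡ 10/22 mod 31. 22⁻¹ ≡ 24 (mod 31), so λ ≡ 23.
  x = λ² - 9 - 0 = 529 - 9 ≡ 24; y = λ·(9 - 24) - 28 ≡ 30. → (24, 30)
3A = (24, 30).
Next 3B:
Repeated addition: build up to 3B.
2B: tangent at (13, 23): λ = (3·13² + 11)/(2·23) ≡ 22/15. 15⁻¹ ≡ 29 (mod 31) since 15·29 = 435 ≡ 1, so λ ≡ 22·29 ≡ 18.
  x = λ² - 13 - 13 = 324 - 26 ≡ 19; y = λ·(13 - 19) - 23 ≡ 24. → (19, 24)
3B: (19, 24) + (13, 23). λ = (23 - 24)/(13 - 19) ≡ 30/25 mod 31. 25⁻¹ ≡ 5 (mod 31), so λ ≡ 26.
  x = λ² - 19 - 13 = 676 - 32 ≡ 24; y = λ·(19 - 24) - 24 ≡ 1. → (24, 1)
3B = (24, 1).
Finally 3A + 3B:
(24, 30) + (24, 1): same x and y₁ ≡ -y₂, so the sum is O.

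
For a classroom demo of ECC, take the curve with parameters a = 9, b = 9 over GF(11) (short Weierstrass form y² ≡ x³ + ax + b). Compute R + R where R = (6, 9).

(0, 8)

tangent at (6, 9): λ = (3·6² + 9)/(2·9) ≡ 7/7. 7⁻¹ ≡ 8 (mod 11), so λ ≡ 7·8 ≡ 1.
  x = λ² - 6 - 6 = 1 - 12 ≡ 0; y = λ·(6 - 0) - 9 ≡ 8. → (0, 8)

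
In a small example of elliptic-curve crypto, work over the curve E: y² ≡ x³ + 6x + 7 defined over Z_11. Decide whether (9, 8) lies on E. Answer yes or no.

y² = 8² ≡ 9; x³ + 6x + 7 = 790 ≡ 9 (mod 11). 9 = 9.

yes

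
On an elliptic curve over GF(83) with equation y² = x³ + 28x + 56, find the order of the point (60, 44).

5

2P: tangent at (60, 44): λ = (3·60² + 28)/(2·44) ≡ 38/5. 5⁻¹ ≡ 50 (mod 83), so λ ≡ 38·50 ≡ 74.
  x = λ² - 60 - 60 = 5476 - 120 ≡ 44; y = λ·(60 - 44) - 44 ≡ 61. → (44, 61)
3P: (44, 61) + (60, 44). λ = (44 - 61)/(60 - 44) ≡ 66/16 mod 83. 16⁻¹ ≡ 26 (mod 83), so λ ≡ 56.
  x = λ² - 44 - 60 = 3136 - 104 ≡ 44; y = λ·(44 - 44) - 61 ≡ 22. → (44, 22)
4P: (44, 22) + (60, 44). λ = (44 - 22)/(60 - 44) ≡ 22/16 mod 83. 16⁻¹ ≡ 26 (mod 83), so λ ≡ 74.
  x = λ² - 44 - 60 = 5476 - 104 ≡ 60; y = λ·(44 - 60) - 22 ≡ 39. → (60, 39)
5P: (60, 39) + (60, 44): same x and y₁ ≡ -y₂, so the sum is ∞.
5P = ∞, so the order is 5.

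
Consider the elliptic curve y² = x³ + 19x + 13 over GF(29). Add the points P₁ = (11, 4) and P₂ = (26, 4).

(21, 25)

(11, 4) + (26, 4). λ = (4 - 4)/(26 - 11) ≡ 0/15 mod 29. 15⁻¹ ≡ 2 (mod 29) since 15·2 = 30 ≡ 1, so λ ≡ 0.
  x = λ² - 11 - 26 = 0 - 37 ≡ 21; y = λ·(11 - 21) - 4 ≡ 25. → (21, 25)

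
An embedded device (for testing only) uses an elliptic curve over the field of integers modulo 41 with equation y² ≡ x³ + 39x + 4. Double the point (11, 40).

tangent at (11, 40): λ = (3·11² + 39)/(2·40) ≡ 33/39. 39⁻¹ ≡ 20 (mod 41), so λ ≡ 33·20 ≡ 4.
  x = λ² - 11 - 11 = 16 - 22 ≡ 35; y = λ·(11 - 35) - 40 ≡ 28. → (35, 28)

(35, 28)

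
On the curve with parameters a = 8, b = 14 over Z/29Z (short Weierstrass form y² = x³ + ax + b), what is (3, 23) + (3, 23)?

(16, 27)

tangent at (3, 23): λ = (3·3² + 8)/(2·23) ≡ 6/17. 17⁻¹ ≡ 12 (mod 29), so λ ≡ 6·12 ≡ 14.
  x = λ² - 3 - 3 = 196 - 6 ≡ 16; y = λ·(3 - 16) - 23 ≡ 27. → (16, 27)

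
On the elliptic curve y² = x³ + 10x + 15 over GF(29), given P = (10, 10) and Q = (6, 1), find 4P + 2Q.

First 4P:
Repeated addition: build up to 4P.
2P: tangent at (10, 10): λ = (3·10² + 10)/(2·10) ≡ 20/20. 20⁻¹ ≡ 16 (mod 29) since 20·16 = 320 ≡ 1, so λ ≡ 20·16 ≡ 1.
  x = λ² - 10 - 10 = 1 - 20 ≡ 10; y = λ·(10 - 10) - 10 ≡ 19. → (10, 19)
3P: (10, 19) + (10, 10): same x and y₁ ≡ -y₂, so the sum is the point at infinity.
4P: the point at infinity + (10, 10) = (10, 10) (identity).
4P = (10, 10).
Next 2Q:
Repeated addition: build up to 2Q.
2Q: tangent at (6, 1): λ = (3·6² + 10)/(2·1) ≡ 2/2. 2⁻¹ ≡ 15 (mod 29), so λ ≡ 2·15 ≡ 1.
  x = λ² - 6 - 6 = 1 - 12 ≡ 18; y = λ·(6 - 18) - 1 ≡ 16. → (18, 16)
2Q = (18, 16).
Finally 4P + 2Q:
(10, 10) + (18, 16). λ = (16 - 10)/(18 - 10) ≡ 6/8 mod 29. 8⁻¹ ≡ 11 (mod 29) since 8·11 = 88 ≡ 1, so λ ≡ 8.
  x = λ² - 10 - 18 = 64 - 28 ≡ 7; y = λ·(10 - 7) - 10 ≡ 14. → (7, 14)

(7, 14)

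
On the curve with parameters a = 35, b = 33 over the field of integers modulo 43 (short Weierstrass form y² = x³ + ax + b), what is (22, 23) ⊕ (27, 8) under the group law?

(22, 23) + (27, 8). λ = (8 - 23)/(27 - 22) ≡ 28/5 mod 43. 5⁻¹ ≡ 26 (mod 43) since 5·26 = 130 ≡ 1, so λ ≡ 40.
  x = λ² - 22 - 27 = 1600 - 49 ≡ 3; y = λ·(22 - 3) - 23 ≡ 6. → (3, 6)

(3, 6)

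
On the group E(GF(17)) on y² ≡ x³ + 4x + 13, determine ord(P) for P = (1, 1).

5

2P: tangent at (1, 1): λ = (3·1² + 4)/(2·1) ≡ 7/2. 2⁻¹ ≡ 9 (mod 17) since 2·9 = 18 ≡ 1, so λ ≡ 7·9 ≡ 12.
  x = λ² - 1 - 1 = 144 - 2 ≡ 6; y = λ·(1 - 6) - 1 ≡ 7. → (6, 7)
3P: (6, 7) + (1, 1). λ = (1 - 7)/(1 - 6) ≡ 11/12 mod 17. 12⁻¹ ≡ 10 (mod 17) since 12·10 = 120 ≡ 1, so λ ≡ 8.
  x = λ² - 6 - 1 = 64 - 7 ≡ 6; y = λ·(6 - 6) - 7 ≡ 10. → (6, 10)
4P: (6, 10) + (1, 1). λ = (1 - 10)/(1 - 6) ≡ 8/12 mod 17. 12⁻¹ ≡ 10 (mod 17) since 12·10 = 120 ≡ 1, so λ ≡ 12.
  x = λ² - 6 - 1 = 144 - 7 ≡ 1; y = λ·(6 - 1) - 10 ≡ 16. → (1, 16)
5P: (1, 16) + (1, 1): same x and y₁ ≡ -y₂, so the sum is O.
5P = O, so the order is 5.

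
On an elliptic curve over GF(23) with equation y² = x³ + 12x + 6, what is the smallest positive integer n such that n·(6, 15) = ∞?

2P: tangent at (6, 15): λ = (3·6² + 12)/(2·15) ≡ 5/7. 7⁻¹ ≡ 10 (mod 23), so λ ≡ 5·10 ≡ 4.
  x = λ² - 6 - 6 = 16 - 12 ≡ 4; y = λ·(6 - 4) - 15 ≡ 16. → (4, 16)
3P: (4, 16) + (6, 15). λ = (15 - 16)/(6 - 4) ≡ 22/2 mod 23. 2⁻¹ ≡ 12 (mod 23) since 2·12 = 24 ≡ 1, so λ ≡ 11.
  x = λ² - 4 - 6 = 121 - 10 ≡ 19; y = λ·(4 - 19) - 16 ≡ 3. → (19, 3)
4P: (19, 3) + (6, 15). λ = (15 - 3)/(6 - 19) ≡ 12/10 mod 23. 10⁻¹ ≡ 7 (mod 23) since 10·7 = 70 ≡ 1, so λ ≡ 15.
  x = λ² - 19 - 6 = 225 - 25 ≡ 16; y = λ·(19 - 16) - 3 ≡ 19. → (16, 19)
5P: (16, 19) + (6, 15). λ = (15 - 19)/(6 - 16) ≡ 19/13 mod 23. 13⁻¹ ≡ 16 (mod 23), so λ ≡ 5.
  x = λ² - 16 - 6 = 25 - 22 ≡ 3; y = λ·(16 - 3) - 19 ≡ 0. → (3, 0)
6P: (3, 0) + (6, 15). λ = (15 - 0)/(6 - 3) ≡ 15/3 mod 23. 3⁻¹ ≡ 8 (mod 23) since 3·8 = 24 ≡ 1, so λ ≡ 5.
  x = λ² - 3 - 6 = 25 - 9 ≡ 16; y = λ·(3 - 16) - 0 ≡ 4. → (16, 4)
7P: (16, 4) + (6, 15). λ = (15 - 4)/(6 - 16) ≡ 11/13 mod 23. 13⁻¹ ≡ 16 (mod 23) since 13·16 = 208 ≡ 1, so λ ≡ 15.
  x = λ² - 16 - 6 = 225 - 22 ≡ 19; y = λ·(16 - 19) - 4 ≡ 20. → (19, 20)
8P: (19, 20) + (6, 15). λ = (15 - 20)/(6 - 19) ≡ 18/10 mod 23. 10⁻¹ ≡ 7 (mod 23), so λ ≡ 11.
  x = λ² - 19 - 6 = 121 - 25 ≡ 4; y = λ·(19 - 4) - 20 ≡ 7. → (4, 7)
9P: (4, 7) + (6, 15). λ = (15 - 7)/(6 - 4) ≡ 8/2 mod 23. 2⁻¹ ≡ 12 (mod 23), so λ ≡ 4.
  x = λ² - 4 - 6 = 16 - 10 ≡ 6; y = λ·(4 - 6) - 7 ≡ 8. → (6, 8)
10P: (6, 8) + (6, 15): same x and y₁ ≡ -y₂, so the sum is ∞.
10P = ∞, so the order is 10.

10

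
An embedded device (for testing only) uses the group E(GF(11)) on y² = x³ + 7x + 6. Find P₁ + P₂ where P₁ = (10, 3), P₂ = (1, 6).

(5, 10)

(10, 3) + (1, 6). λ = (6 - 3)/(1 - 10) ≡ 3/2 mod 11. 2⁻¹ ≡ 6 (mod 11), so λ ≡ 7.
  x = λ² - 10 - 1 = 49 - 11 ≡ 5; y = λ·(10 - 5) - 3 ≡ 10. → (5, 10)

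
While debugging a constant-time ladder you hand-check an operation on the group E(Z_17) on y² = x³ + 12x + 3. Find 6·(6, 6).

Write Q = (6, 6).
Double-and-add on 6 = (110)₂. Start with Q = (6, 6) for the leading 1-bit.
double: tangent at (6, 6): λ = (3·6² + 12)/(2·6) ≡ 1/12. 12⁻¹ ≡ 10 (mod 17) since 12·10 = 120 ≡ 1, so λ ≡ 1·10 ≡ 10.
  x = λ² - 6 - 6 = 100 - 12 ≡ 3; y = λ·(6 - 3) - 6 ≡ 7. → (3, 7)
add Q: (3, 7) + (6, 6). λ = (6 - 7)/(6 - 3) ≡ 16/3 mod 17. 3⁻¹ ≡ 6 (mod 17), so λ ≡ 11.
  x = λ² - 3 - 6 = 121 - 9 ≡ 10; y = λ·(3 - 10) - 7 ≡ 1. → (10, 1)
double: tangent at (10, 1): λ = (3·10² + 12)/(2·1) ≡ 6/2. 2⁻¹ ≡ 9 (mod 17), so λ ≡ 6·9 ≡ 3.
  x = λ² - 10 - 10 = 9 - 20 ≡ 6; y = λ·(10 - 6) - 1 ≡ 11. → (6, 11)

(6, 11)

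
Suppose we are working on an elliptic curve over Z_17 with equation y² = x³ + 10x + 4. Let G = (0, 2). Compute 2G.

(2, 10)

tangent at (0, 2): λ = (3·0² + 10)/(2·2) ≡ 10/4. 4⁻¹ ≡ 13 (mod 17) since 4·13 = 52 ≡ 1, so λ ≡ 10·13 ≡ 11.
  x = λ² - 0 - 0 = 121 - 0 ≡ 2; y = λ·(0 - 2) - 2 ≡ 10. → (2, 10)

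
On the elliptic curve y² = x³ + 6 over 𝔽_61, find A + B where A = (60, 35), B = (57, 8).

(25, 36)

(60, 35) + (57, 8). λ = (8 - 35)/(57 - 60) ≡ 34/58 mod 61. 58⁻¹ ≡ 20 (mod 61) since 58·20 = 1160 ≡ 1, so λ ≡ 9.
  x = λ² - 60 - 57 = 81 - 117 ≡ 25; y = λ·(60 - 25) - 35 ≡ 36. → (25, 36)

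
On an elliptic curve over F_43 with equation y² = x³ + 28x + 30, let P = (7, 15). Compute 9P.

(34, 34)

Double-and-add on 9 = (1001)₂. Start with P = (7, 15) for the leading 1-bit.
double: tangent at (7, 15): λ = (3·7² + 28)/(2·15) ≡ 3/30. 30⁻¹ ≡ 33 (mod 43), so λ ≡ 3·33 ≡ 13.
  x = λ² - 7 - 7 = 169 - 14 ≡ 26; y = λ·(7 - 26) - 15 ≡ 39. → (26, 39)
double: tangent at (26, 39): λ = (3·26² + 28)/(2·39) ≡ 35/35. 35⁻¹ ≡ 16 (mod 43), so λ ≡ 35·16 ≡ 1.
  x = λ² - 26 - 26 = 1 - 52 ≡ 35; y = λ·(26 - 35) - 39 ≡ 38. → (35, 38)
double: tangent at (35, 38): λ = (3·35² + 28)/(2·38) ≡ 5/33. 33⁻¹ ≡ 30 (mod 43) since 33·30 = 990 ≡ 1, so λ ≡ 5·30 ≡ 21.
  x = λ² - 35 - 35 = 441 - 70 ≡ 27; y = λ·(35 - 27) - 38 ≡ 1. → (27, 1)
add P: (27, 1) + (7, 15). λ = (15 - 1)/(7 - 27) ≡ 14/23 mod 43. 23⁻¹ ≡ 15 (mod 43), so λ ≡ 38.
  x = λ² - 27 - 7 = 1444 - 34 ≡ 34; y = λ·(27 - 34) - 1 ≡ 34. → (34, 34)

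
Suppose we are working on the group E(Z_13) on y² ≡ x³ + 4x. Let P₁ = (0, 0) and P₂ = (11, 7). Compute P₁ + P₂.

(11, 6)

(0, 0) + (11, 7). λ = (7 - 0)/(11 - 0) ≡ 7/11 mod 13. 11⁻¹ ≡ 6 (mod 13) since 11·6 = 66 ≡ 1, so λ ≡ 3.
  x = λ² - 0 - 11 = 9 - 11 ≡ 11; y = λ·(0 - 11) - 0 ≡ 6. → (11, 6)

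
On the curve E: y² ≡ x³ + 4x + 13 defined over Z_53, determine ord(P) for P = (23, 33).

2P: tangent at (23, 33): λ = (3·23² + 4)/(2·33) ≡ 1/13. 13⁻¹ ≡ 49 (mod 53) since 13·49 = 637 ≡ 1, so λ ≡ 1·49 ≡ 49.
  x = λ² - 23 - 23 = 2401 - 46 ≡ 23; y = λ·(23 - 23) - 33 ≡ 20. → (23, 20)
3P: (23, 20) + (23, 33): same x and y₁ ≡ -y₂, so the sum is ∞.
3P = ∞, so the order is 3.

3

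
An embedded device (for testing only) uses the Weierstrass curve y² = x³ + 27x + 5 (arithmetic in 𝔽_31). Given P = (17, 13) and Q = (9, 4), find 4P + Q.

(0, 25)

First 4P:
Double-and-add on 4 = (100)₂. Start with P = (17, 13) for the leading 1-bit.
double: tangent at (17, 13): λ = (3·17² + 27)/(2·13) ≡ 26/26. 26⁻¹ ≡ 6 (mod 31), so λ ≡ 26·6 ≡ 1.
  x = λ² - 17 - 17 = 1 - 34 ≡ 29; y = λ·(17 - 29) - 13 ≡ 6. → (29, 6)
double: tangent at (29, 6): λ = (3·29² + 27)/(2·6) ≡ 8/12. 12⁻¹ ≡ 13 (mod 31) since 12·13 = 156 ≡ 1, so λ ≡ 8·13 ≡ 11.
  x = λ² - 29 - 29 = 121 - 58 ≡ 1; y = λ·(29 - 1) - 6 ≡ 23. → (1, 23)
4P = (1, 23).
Finally 4P + Q:
(1, 23) + (9, 4). λ = (4 - 23)/(9 - 1) ≡ 12/8 mod 31. 8⁻¹ ≡ 4 (mod 31) since 8·4 = 32 ≡ 1, so λ ≡ 17.
  x = λ² - 1 - 9 = 289 - 10 ≡ 0; y = λ·(1 - 0) - 23 ≡ 25. → (0, 25)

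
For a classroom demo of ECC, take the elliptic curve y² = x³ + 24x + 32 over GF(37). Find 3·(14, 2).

(19, 24)

Write Q = (14, 2).
Repeated addition: build up to 3Q.
2Q: tangent at (14, 2): λ = (3·14² + 24)/(2·2) ≡ 20/4. 4⁻¹ ≡ 28 (mod 37), so λ ≡ 20·28 ≡ 5.
  x = λ² - 14 - 14 = 25 - 28 ≡ 34; y = λ·(14 - 34) - 2 ≡ 9. → (34, 9)
3Q: (34, 9) + (14, 2). λ = (2 - 9)/(14 - 34) ≡ 30/17 mod 37. 17⁻¹ ≡ 24 (mod 37), so λ ≡ 17.
  x = λ² - 34 - 14 = 289 - 48 ≡ 19; y = λ·(34 - 19) - 9 ≡ 24. → (19, 24)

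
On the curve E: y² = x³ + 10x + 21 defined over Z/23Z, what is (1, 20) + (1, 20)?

tangent at (1, 20): λ = (3·1² + 10)/(2·20) ≡ 13/17. 17⁻¹ ≡ 19 (mod 23) since 17·19 = 323 ≡ 1, so λ ≡ 13·19 ≡ 17.
  x = λ² - 1 - 1 = 289 - 2 ≡ 11; y = λ·(1 - 11) - 20 ≡ 17. → (11, 17)

(11, 17)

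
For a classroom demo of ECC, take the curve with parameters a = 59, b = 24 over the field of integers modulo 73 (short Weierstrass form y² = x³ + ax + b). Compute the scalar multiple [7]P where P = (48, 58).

Repeated addition: build up to 7P.
2P: tangent at (48, 58): λ = (3·48² + 59)/(2·58) ≡ 36/43. 43⁻¹ ≡ 17 (mod 73), so λ ≡ 36·17 ≡ 28.
  x = λ² - 48 - 48 = 784 - 96 ≡ 31; y = λ·(48 - 31) - 58 ≡ 53. → (31, 53)
3P: (31, 53) + (48, 58). λ = (58 - 53)/(48 - 31) ≡ 5/17 mod 73. 17⁻¹ ≡ 43 (mod 73) since 17·43 = 731 ≡ 1, so λ ≡ 69.
  x = λ² - 31 - 48 = 4761 - 79 ≡ 10; y = λ·(31 - 10) - 53 ≡ 9. → (10, 9)
4P: (10, 9) + (48, 58). λ = (58 - 9)/(48 - 10) ≡ 49/38 mod 73. 38⁻¹ ≡ 25 (mod 73) since 38·25 = 950 ≡ 1, so λ ≡ 57.
  x = λ² - 10 - 48 = 3249 - 58 ≡ 52; y = λ·(10 - 52) - 9 ≡ 6. → (52, 6)
5P: (52, 6) + (48, 58). λ = (58 - 6)/(48 - 52) ≡ 52/69 mod 73. 69⁻¹ ≡ 18 (mod 73) since 69·18 = 1242 ≡ 1, so λ ≡ 60.
  x = λ² - 52 - 48 = 3600 - 100 ≡ 69; y = λ·(52 - 69) - 6 ≡ 69. → (69, 69)
6P: (69, 69) + (48, 58). λ = (58 - 69)/(48 - 69) ≡ 62/52 mod 73. 52⁻¹ ≡ 66 (mod 73), so λ ≡ 4.
  x = λ² - 69 - 48 = 16 - 117 ≡ 45; y = λ·(69 - 45) - 69 ≡ 27. → (45, 27)
7P: (45, 27) + (48, 58). λ = (58 - 27)/(48 - 45) ≡ 31/3 mod 73. 3⁻¹ ≡ 49 (mod 73) since 3·49 = 147 ≡ 1, so λ ≡ 59.
  x = λ² - 45 - 48 = 3481 - 93 ≡ 30; y = λ·(45 - 30) - 27 ≡ 55. → (30, 55)

(30, 55)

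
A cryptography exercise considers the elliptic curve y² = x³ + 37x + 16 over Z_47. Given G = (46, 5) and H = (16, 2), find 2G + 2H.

(1, 17)

First 2G:
Repeated addition: build up to 2G.
2G: tangent at (46, 5): λ = (3·46² + 37)/(2·5) ≡ 40/10. 10⁻¹ ≡ 33 (mod 47), so λ ≡ 40·33 ≡ 4.
  x = λ² - 46 - 46 = 16 - 92 ≡ 18; y = λ·(46 - 18) - 5 ≡ 13. → (18, 13)
2G = (18, 13).
Next 2H:
Repeated addition: build up to 2H.
2H: tangent at (16, 2): λ = (3·16² + 37)/(2·2) ≡ 6/4. 4⁻¹ ≡ 12 (mod 47) since 4·12 = 48 ≡ 1, so λ ≡ 6·12 ≡ 25.
  x = λ² - 16 - 16 = 625 - 32 ≡ 29; y = λ·(16 - 29) - 2 ≡ 2. → (29, 2)
2H = (29, 2).
Finally 2G + 2H:
(18, 13) + (29, 2). λ = (2 - 13)/(29 - 18) ≡ 36/11 mod 47. 11⁻¹ ≡ 30 (mod 47) since 11·30 = 330 ≡ 1, so λ ≡ 46.
  x = λ² - 18 - 29 = 2116 - 47 ≡ 1; y = λ·(18 - 1) - 13 ≡ 17. → (1, 17)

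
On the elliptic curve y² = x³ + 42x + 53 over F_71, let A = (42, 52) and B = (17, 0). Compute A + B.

(42, 52) + (17, 0). λ = (0 - 52)/(17 - 42) ≡ 19/46 mod 71. 46⁻¹ ≡ 17 (mod 71), so λ ≡ 39.
  x = λ² - 42 - 17 = 1521 - 59 ≡ 42; y = λ·(42 - 42) - 52 ≡ 19. → (42, 19)

(42, 19)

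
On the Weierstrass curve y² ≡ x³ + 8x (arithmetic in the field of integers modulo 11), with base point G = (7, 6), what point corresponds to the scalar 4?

(9, 8)

Double-and-add on 4 = (100)₂. Start with G = (7, 6) for the leading 1-bit.
double: tangent at (7, 6): λ = (3·7² + 8)/(2·6) ≡ 1/1. 1⁻¹ ≡ 1 (mod 11), so λ ≡ 1·1 ≡ 1.
  x = λ² - 7 - 7 = 1 - 14 ≡ 9; y = λ·(7 - 9) - 6 ≡ 3. → (9, 3)
double: tangent at (9, 3): λ = (3·9² + 8)/(2·3) ≡ 9/6. 6⁻¹ ≡ 2 (mod 11), so λ ≡ 9·2 ≡ 7.
  x = λ² - 9 - 9 = 49 - 18 ≡ 9; y = λ·(9 - 9) - 3 ≡ 8. → (9, 8)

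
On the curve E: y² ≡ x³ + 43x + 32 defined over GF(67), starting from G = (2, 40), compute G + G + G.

Repeated addition: build up to 3G.
2G: tangent at (2, 40): λ = (3·2² + 43)/(2·40) ≡ 55/13. 13⁻¹ ≡ 31 (mod 67), so λ ≡ 55·31 ≡ 30.
  x = λ² - 2 - 2 = 900 - 4 ≡ 25; y = λ·(2 - 25) - 40 ≡ 7. → (25, 7)
3G: (25, 7) + (2, 40). λ = (40 - 7)/(2 - 25) ≡ 33/44 mod 67. 44⁻¹ ≡ 32 (mod 67) since 44·32 = 1408 ≡ 1, so λ ≡ 51.
  x = λ² - 25 - 2 = 2601 - 27 ≡ 28; y = λ·(25 - 28) - 7 ≡ 41. → (28, 41)

(28, 41)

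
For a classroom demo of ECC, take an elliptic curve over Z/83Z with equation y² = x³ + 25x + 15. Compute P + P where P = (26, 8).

(29, 48)

tangent at (26, 8): λ = (3·26² + 25)/(2·8) ≡ 61/16. 16⁻¹ ≡ 26 (mod 83) since 16·26 = 416 ≡ 1, so λ ≡ 61·26 ≡ 9.
  x = λ² - 26 - 26 = 81 - 52 ≡ 29; y = λ·(26 - 29) - 8 ≡ 48. → (29, 48)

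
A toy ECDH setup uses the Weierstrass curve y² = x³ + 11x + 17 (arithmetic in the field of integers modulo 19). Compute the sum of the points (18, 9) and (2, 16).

(15, 17)

(18, 9) + (2, 16). λ = (16 - 9)/(2 - 18) ≡ 7/3 mod 19. 3⁻¹ ≡ 13 (mod 19), so λ ≡ 15.
  x = λ² - 18 - 2 = 225 - 20 ≡ 15; y = λ·(18 - 15) - 9 ≡ 17. → (15, 17)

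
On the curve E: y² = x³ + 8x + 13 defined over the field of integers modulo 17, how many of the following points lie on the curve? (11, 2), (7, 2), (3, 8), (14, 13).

(11, 2): 2² ≡ 4, rhs ≡ 4 → on.
(7, 2): 2² ≡ 4, rhs ≡ 4 → on.
(3, 8): 8² ≡ 13, rhs ≡ 13 → on.
(14, 13): 13² ≡ 16, rhs ≡ 13 → off.

3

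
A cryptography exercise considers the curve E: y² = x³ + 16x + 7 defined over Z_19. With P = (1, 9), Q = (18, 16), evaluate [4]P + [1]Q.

First 4P:
Double-and-add on 4 = (100)₂. Start with P = (1, 9) for the leading 1-bit.
double: tangent at (1, 9): λ = (3·1² + 16)/(2·9) ≡ 0/18. 18⁻¹ ≡ 18 (mod 19) since 18·18 = 324 ≡ 1, so λ ≡ 0·18 ≡ 0.
  x = λ² - 1 - 1 = 0 - 2 ≡ 17; y = λ·(1 - 17) - 9 ≡ 10. → (17, 10)
double: tangent at (17, 10): λ = (3·17² + 16)/(2·10) ≡ 9/1. 1⁻¹ ≡ 1 (mod 19), so λ ≡ 9·1 ≡ 9.
  x = λ² - 17 - 17 = 81 - 34 ≡ 9; y = λ·(17 - 9) - 10 ≡ 5. → (9, 5)
4P = (9, 5).
Finally 4P + Q:
(9, 5) + (18, 16). λ = (16 - 5)/(18 - 9) ≡ 11/9 mod 19. 9⁻¹ ≡ 17 (mod 19) since 9·17 = 153 ≡ 1, so λ ≡ 16.
  x = λ² - 9 - 18 = 256 - 27 ≡ 1; y = λ·(9 - 1) - 5 ≡ 9. → (1, 9)

(1, 9)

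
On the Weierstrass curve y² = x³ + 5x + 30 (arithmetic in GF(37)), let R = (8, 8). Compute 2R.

(10, 9)

tangent at (8, 8): λ = (3·8² + 5)/(2·8) ≡ 12/16. 16⁻¹ ≡ 7 (mod 37) since 16·7 = 112 ≡ 1, so λ ≡ 12·7 ≡ 10.
  x = λ² - 8 - 8 = 100 - 16 ≡ 10; y = λ·(8 - 10) - 8 ≡ 9. → (10, 9)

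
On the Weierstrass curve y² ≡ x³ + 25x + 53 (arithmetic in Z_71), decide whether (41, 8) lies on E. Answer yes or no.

y² = 8² ≡ 64; x³ + 25x + 53 = 69999 ≡ 64 (mod 71). 64 = 64.

yes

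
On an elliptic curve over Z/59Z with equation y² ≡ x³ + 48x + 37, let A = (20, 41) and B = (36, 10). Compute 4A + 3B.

First 4A:
Repeated addition: build up to 4A.
2A: tangent at (20, 41): λ = (3·20² + 48)/(2·41) ≡ 9/23. 23⁻¹ ≡ 18 (mod 59) since 23·18 = 414 ≡ 1, so λ ≡ 9·18 ≡ 44.
  x = λ² - 20 - 20 = 1936 - 40 ≡ 8; y = λ·(20 - 8) - 41 ≡ 15. → (8, 15)
3A: (8, 15) + (20, 41). λ = (41 - 15)/(20 - 8) ≡ 26/12 mod 59. 12⁻¹ ≡ 5 (mod 59), so λ ≡ 12.
  x = λ² - 8 - 20 = 144 - 28 ≡ 57; y = λ·(8 - 57) - 15 ≡ 46. → (57, 46)
4A: (57, 46) + (20, 41). λ = (41 - 46)/(20 - 57) ≡ 54/22 mod 59. 22⁻¹ ≡ 51 (mod 59), so λ ≡ 40.
  x = λ² - 57 - 20 = 1600 - 77 ≡ 48; y = λ·(57 - 48) - 46 ≡ 19. → (48, 19)
4A = (48, 19).
Next 3B:
Repeated addition: build up to 3B.
2B: tangent at (36, 10): λ = (3·36² + 48)/(2·10) ≡ 42/20. 20⁻¹ ≡ 3 (mod 59), so λ ≡ 42·3 ≡ 8.
  x = λ² - 36 - 36 = 64 - 72 ≡ 51; y = λ·(36 - 51) - 10 ≡ 47. → (51, 47)
3B: (51, 47) + (36, 10). λ = (10 - 47)/(36 - 51) ≡ 22/44 mod 59. 44⁻¹ ≡ 55 (mod 59), so λ ≡ 30.
  x = λ² - 51 - 36 = 900 - 87 ≡ 46; y = λ·(51 - 46) - 47 ≡ 44. → (46, 44)
3B = (46, 44).
Finally 4A + 3B:
(48, 19) + (46, 44). λ = (44 - 19)/(46 - 48) ≡ 25/57 mod 59. 57⁻¹ ≡ 29 (mod 59), so λ ≡ 17.
  x = λ² - 48 - 46 = 289 - 94 ≡ 18; y = λ·(48 - 18) - 19 ≡ 19. → (18, 19)

(18, 19)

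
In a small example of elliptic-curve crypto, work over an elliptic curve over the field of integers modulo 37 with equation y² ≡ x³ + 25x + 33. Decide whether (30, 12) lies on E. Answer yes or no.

yes

y² = 12² ≡ 33; x³ + 25x + 33 = 27783 ≡ 33 (mod 37). 33 = 33.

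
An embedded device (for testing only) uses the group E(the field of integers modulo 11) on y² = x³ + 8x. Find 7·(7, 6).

Write G = (7, 6).
Repeated addition: build up to 7G.
2G: tangent at (7, 6): λ = (3·7² + 8)/(2·6) ≡ 1/1. 1⁻¹ ≡ 1 (mod 11) since 1·1 = 1 ≡ 1, so λ ≡ 1·1 ≡ 1.
  x = λ² - 7 - 7 = 1 - 14 ≡ 9; y = λ·(7 - 9) - 6 ≡ 3. → (9, 3)
3G: (9, 3) + (7, 6). λ = (6 - 3)/(7 - 9) ≡ 3/9 mod 11. 9⁻¹ ≡ 5 (mod 11) since 9·5 = 45 ≡ 1, so λ ≡ 4.
  x = λ² - 9 - 7 = 16 - 16 ≡ 0; y = λ·(9 - 0) - 3 ≡ 0. → (0, 0)
4G: (0, 0) + (7, 6). λ = (6 - 0)/(7 - 0) ≡ 6/7 mod 11. 7⁻¹ ≡ 8 (mod 11), so λ ≡ 4.
  x = λ² - 0 - 7 = 16 - 7 ≡ 9; y = λ·(0 - 9) - 0 ≡ 8. → (9, 8)
5G: (9, 8) + (7, 6). λ = (6 - 8)/(7 - 9) ≡ 9/9 mod 11. 9⁻¹ ≡ 5 (mod 11), so λ ≡ 1.
  x = λ² - 9 - 7 = 1 - 16 ≡ 7; y = λ·(9 - 7) - 8 ≡ 5. → (7, 5)
6G: (7, 5) + (7, 6): same x and y₁ ≡ -y₂, so the sum is 𝒪.
7G: 𝒪 + (7, 6) = (7, 6) (identity).

(7, 6)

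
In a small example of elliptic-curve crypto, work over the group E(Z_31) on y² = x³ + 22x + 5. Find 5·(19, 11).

Write Q = (19, 11).
Repeated addition: build up to 5Q.
2Q: tangent at (19, 11): λ = (3·19² + 22)/(2·11) ≡ 20/22. 22⁻¹ ≡ 24 (mod 31) since 22·24 = 528 ≡ 1, so λ ≡ 20·24 ≡ 15.
  x = λ² - 19 - 19 = 225 - 38 ≡ 1; y = λ·(19 - 1) - 11 ≡ 11. → (1, 11)
3Q: (1, 11) + (19, 11). λ = (11 - 11)/(19 - 1) ≡ 0/18 mod 31. 18⁻¹ ≡ 19 (mod 31), so λ ≡ 0.
  x = λ² - 1 - 19 = 0 - 20 ≡ 11; y = λ·(1 - 11) - 11 ≡ 20. → (11, 20)
4Q: (11, 20) + (19, 11). λ = (11 - 20)/(19 - 11) ≡ 22/8 mod 31. 8⁻¹ ≡ 4 (mod 31) since 8·4 = 32 ≡ 1, so λ ≡ 26.
  x = λ² - 11 - 19 = 676 - 30 ≡ 26; y = λ·(11 - 26) - 20 ≡ 24. → (26, 24)
5Q: (26, 24) + (19, 11). λ = (11 - 24)/(19 - 26) ≡ 18/24 mod 31. 24⁻¹ ≡ 22 (mod 31) since 24·22 = 528 ≡ 1, so λ ≡ 24.
  x = λ² - 26 - 19 = 576 - 45 ≡ 4; y = λ·(26 - 4) - 24 ≡ 8. → (4, 8)

(4, 8)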